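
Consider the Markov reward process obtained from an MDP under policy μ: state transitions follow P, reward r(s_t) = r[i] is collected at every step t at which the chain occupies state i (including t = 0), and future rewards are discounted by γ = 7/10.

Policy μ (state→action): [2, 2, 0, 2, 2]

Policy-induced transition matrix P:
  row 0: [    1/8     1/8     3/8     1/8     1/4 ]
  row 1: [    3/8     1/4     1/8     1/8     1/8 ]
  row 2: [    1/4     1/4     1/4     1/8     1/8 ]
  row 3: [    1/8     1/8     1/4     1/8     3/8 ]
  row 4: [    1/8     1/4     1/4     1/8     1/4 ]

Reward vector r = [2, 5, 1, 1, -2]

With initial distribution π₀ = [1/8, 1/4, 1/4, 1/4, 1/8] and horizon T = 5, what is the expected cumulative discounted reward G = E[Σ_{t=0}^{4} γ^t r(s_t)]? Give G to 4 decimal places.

G = 4.2254

t=0: π = [0.1250, 0.2500, 0.2500, 0.2500, 0.1250], E[r] = 1.7500, γ^t·E[r] = 1.750000, running G = 1.750000
t=1: π = [0.2188, 0.2031, 0.2344, 0.1250, 0.2188], E[r] = 1.3750, γ^t·E[r] = 0.962500, running G = 2.712500
t=2: π = [0.2051, 0.2070, 0.2520, 0.1250, 0.2109], E[r] = 1.4004, γ^t·E[r] = 0.686191, running G = 3.398691
t=3: π = [0.2083, 0.2087, 0.2498, 0.1250, 0.2083], E[r] = 1.4185, γ^t·E[r] = 0.486531, running G = 3.885222
t=4: π = [0.2084, 0.2083, 0.2499, 0.1250, 0.2083], E[r] = 1.4168, γ^t·E[r] = 0.340183, running G = 4.225405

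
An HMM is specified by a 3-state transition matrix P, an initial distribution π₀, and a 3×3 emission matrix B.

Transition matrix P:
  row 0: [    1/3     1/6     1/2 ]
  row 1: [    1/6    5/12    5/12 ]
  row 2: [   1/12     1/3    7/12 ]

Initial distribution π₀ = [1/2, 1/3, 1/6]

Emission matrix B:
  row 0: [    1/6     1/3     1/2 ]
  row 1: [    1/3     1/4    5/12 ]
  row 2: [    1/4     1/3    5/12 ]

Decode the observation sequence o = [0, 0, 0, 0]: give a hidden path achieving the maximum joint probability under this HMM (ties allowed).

path = [1, 1, 1, 1]

t=0: δ = [8.333e-02, 1.111e-01, 4.167e-02]  (obs o_0=0)
t=1: δ = [4.630e-03, 1.543e-02, 1.157e-02]  ψ = [0, 1, 1]  (obs o_1=0)
t=2: δ = [4.287e-04, 2.143e-03, 1.688e-03]  ψ = [1, 1, 2]  (obs o_2=0)
t=3: δ = [5.954e-05, 2.977e-04, 2.462e-04]  ψ = [1, 1, 2]  (obs o_3=0)
backtrack: best end state = 1; path = [1, 1, 1, 1]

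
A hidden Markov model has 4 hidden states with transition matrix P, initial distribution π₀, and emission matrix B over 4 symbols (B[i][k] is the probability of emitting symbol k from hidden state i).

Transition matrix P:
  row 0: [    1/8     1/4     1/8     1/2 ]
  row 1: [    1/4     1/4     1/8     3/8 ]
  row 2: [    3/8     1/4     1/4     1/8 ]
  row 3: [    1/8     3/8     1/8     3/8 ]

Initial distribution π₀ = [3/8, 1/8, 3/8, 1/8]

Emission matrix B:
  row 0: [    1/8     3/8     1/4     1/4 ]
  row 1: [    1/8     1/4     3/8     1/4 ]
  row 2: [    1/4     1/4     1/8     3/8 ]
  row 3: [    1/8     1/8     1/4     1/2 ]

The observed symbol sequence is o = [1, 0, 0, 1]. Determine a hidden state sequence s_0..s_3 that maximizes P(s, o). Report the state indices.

t=0: δ = [1.406e-01, 3.125e-02, 9.375e-02, 1.562e-02]  (obs o_0=1)
t=1: δ = [4.395e-03, 4.395e-03, 5.859e-03, 8.789e-03]  ψ = [2, 0, 2, 0]  (obs o_1=0)
t=2: δ = [2.747e-04, 4.120e-04, 3.662e-04, 4.120e-04]  ψ = [2, 3, 2, 3]  (obs o_2=0)
t=3: δ = [5.150e-05, 3.862e-05, 2.289e-05, 1.931e-05]  ψ = [2, 3, 2, 1]  (obs o_3=1)
backtrack: best end state = 0; path = [2, 2, 2, 0]

path = [2, 2, 2, 0]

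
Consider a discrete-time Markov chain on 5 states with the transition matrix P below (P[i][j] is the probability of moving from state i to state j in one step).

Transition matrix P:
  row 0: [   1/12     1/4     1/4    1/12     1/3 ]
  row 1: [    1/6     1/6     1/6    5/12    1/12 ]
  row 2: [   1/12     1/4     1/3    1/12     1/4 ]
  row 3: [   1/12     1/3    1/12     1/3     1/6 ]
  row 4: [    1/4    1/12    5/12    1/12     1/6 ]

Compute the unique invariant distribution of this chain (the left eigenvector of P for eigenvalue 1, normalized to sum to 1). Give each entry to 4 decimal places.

π = [0.1334, 0.2173, 0.2501, 0.2077, 0.1916]

Balance equations π_j = Σ_i π_i·P[i][j]:
  π_0 = 1/12·π_0 + 1/6·π_1 + 1/12·π_2 + 1/12·π_3 + 1/4·π_4
  π_1 = 1/4·π_0 + 1/6·π_1 + 1/4·π_2 + 1/3·π_3 + 1/12·π_4
  π_2 = 1/4·π_0 + 1/6·π_1 + 1/3·π_2 + 1/12·π_3 + 5/12·π_4
  π_3 = 1/12·π_0 + 5/12·π_1 + 1/12·π_2 + 1/3·π_3 + 1/12·π_4
  normalize: π_0 + π_1 + π_2 + π_3 + π_4 = 1
Solving the linear system gives exactly π = [2253/16892, 1835/8446, 1056/4223, 877/4223, 3237/16892].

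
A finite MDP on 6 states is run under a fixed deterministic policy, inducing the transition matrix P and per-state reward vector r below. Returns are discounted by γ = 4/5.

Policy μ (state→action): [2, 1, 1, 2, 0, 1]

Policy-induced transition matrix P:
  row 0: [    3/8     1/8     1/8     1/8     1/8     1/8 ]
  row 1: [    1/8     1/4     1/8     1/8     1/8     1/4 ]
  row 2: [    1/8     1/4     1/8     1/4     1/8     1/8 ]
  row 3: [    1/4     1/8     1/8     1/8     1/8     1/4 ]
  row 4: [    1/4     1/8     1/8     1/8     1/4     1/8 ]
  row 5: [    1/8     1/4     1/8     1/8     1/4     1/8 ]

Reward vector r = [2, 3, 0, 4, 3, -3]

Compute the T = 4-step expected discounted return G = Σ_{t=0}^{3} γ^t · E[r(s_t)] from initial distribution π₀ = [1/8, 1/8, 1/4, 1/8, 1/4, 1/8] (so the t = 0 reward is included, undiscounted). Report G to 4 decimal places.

G = 4.5949

t=0: π = [0.1250, 0.1250, 0.2500, 0.1250, 0.2500, 0.1250], E[r] = 1.5000, γ^t·E[r] = 1.500000, running G = 1.500000
t=1: π = [0.2031, 0.1875, 0.1250, 0.1563, 0.1719, 0.1563], E[r] = 1.6406, γ^t·E[r] = 1.312500, running G = 2.812500
t=2: π = [0.2168, 0.1836, 0.1250, 0.1406, 0.1660, 0.1680], E[r] = 1.5410, γ^t·E[r] = 0.986250, running G = 3.798750
t=3: π = [0.2175, 0.1846, 0.1250, 0.1406, 0.1667, 0.1655], E[r] = 1.5549, γ^t·E[r] = 0.796125, running G = 4.594875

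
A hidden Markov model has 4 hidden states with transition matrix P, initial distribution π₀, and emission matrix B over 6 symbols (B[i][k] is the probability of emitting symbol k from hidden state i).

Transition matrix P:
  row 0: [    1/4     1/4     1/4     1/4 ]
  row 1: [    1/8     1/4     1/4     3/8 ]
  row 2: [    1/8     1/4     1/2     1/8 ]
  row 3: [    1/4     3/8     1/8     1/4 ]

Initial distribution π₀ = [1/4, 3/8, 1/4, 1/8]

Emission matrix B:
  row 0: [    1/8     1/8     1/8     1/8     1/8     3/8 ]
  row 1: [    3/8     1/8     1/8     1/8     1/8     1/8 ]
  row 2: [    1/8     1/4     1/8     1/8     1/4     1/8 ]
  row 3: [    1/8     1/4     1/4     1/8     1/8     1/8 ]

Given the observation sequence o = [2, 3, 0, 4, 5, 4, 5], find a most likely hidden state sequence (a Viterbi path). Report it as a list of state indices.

t=0: δ = [3.125e-02, 4.688e-02, 3.125e-02, 3.125e-02]  (obs o_0=2)
t=1: δ = [9.766e-04, 1.465e-03, 1.953e-03, 2.197e-03]  ψ = [0, 1, 2, 1]  (obs o_1=3)
t=2: δ = [6.866e-05, 3.090e-04, 1.221e-04, 6.866e-05]  ψ = [3, 3, 2, 1]  (obs o_2=0)
t=3: δ = [4.828e-06, 9.656e-06, 1.931e-05, 1.448e-05]  ψ = [1, 1, 1, 1]  (obs o_3=4)
t=4: δ = [1.358e-06, 6.789e-07, 1.207e-06, 4.526e-07]  ψ = [3, 3, 2, 1]  (obs o_4=5)
t=5: δ = [4.243e-08, 4.243e-08, 1.509e-07, 4.243e-08]  ψ = [0, 0, 2, 0]  (obs o_5=4)
t=6: δ = [7.072e-09, 4.715e-09, 9.430e-09, 2.357e-09]  ψ = [2, 2, 2, 2]  (obs o_6=5)
backtrack: best end state = 2; path = [1, 3, 1, 2, 2, 2, 2]

path = [1, 3, 1, 2, 2, 2, 2]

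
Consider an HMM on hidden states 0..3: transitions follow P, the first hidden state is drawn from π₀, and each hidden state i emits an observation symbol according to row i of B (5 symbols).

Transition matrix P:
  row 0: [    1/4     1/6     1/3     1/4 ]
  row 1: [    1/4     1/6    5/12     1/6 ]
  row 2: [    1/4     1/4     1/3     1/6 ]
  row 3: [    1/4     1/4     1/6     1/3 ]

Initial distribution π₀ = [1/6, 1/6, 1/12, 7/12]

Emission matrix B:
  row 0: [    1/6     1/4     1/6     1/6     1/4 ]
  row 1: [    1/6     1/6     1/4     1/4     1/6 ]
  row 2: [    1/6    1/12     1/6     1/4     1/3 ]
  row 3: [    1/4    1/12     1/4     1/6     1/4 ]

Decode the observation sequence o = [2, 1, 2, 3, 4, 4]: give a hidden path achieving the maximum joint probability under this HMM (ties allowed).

t=0: δ = [2.778e-02, 4.167e-02, 1.389e-02, 1.458e-01]  (obs o_0=2)
t=1: δ = [9.115e-03, 6.076e-03, 2.025e-03, 4.051e-03]  ψ = [3, 3, 3, 3]  (obs o_1=1)
t=2: δ = [3.798e-04, 3.798e-04, 5.064e-04, 5.697e-04]  ψ = [0, 0, 0, 0]  (obs o_2=2)
t=3: δ = [2.374e-05, 3.560e-05, 4.220e-05, 3.165e-05]  ψ = [3, 3, 2, 3]  (obs o_3=3)
t=4: δ = [2.637e-06, 1.758e-06, 4.945e-06, 2.637e-06]  ψ = [2, 2, 1, 3]  (obs o_4=4)
t=5: δ = [3.091e-07, 2.060e-07, 5.494e-07, 2.198e-07]  ψ = [2, 2, 2, 3]  (obs o_5=4)
backtrack: best end state = 2; path = [3, 0, 3, 1, 2, 2]

path = [3, 0, 3, 1, 2, 2]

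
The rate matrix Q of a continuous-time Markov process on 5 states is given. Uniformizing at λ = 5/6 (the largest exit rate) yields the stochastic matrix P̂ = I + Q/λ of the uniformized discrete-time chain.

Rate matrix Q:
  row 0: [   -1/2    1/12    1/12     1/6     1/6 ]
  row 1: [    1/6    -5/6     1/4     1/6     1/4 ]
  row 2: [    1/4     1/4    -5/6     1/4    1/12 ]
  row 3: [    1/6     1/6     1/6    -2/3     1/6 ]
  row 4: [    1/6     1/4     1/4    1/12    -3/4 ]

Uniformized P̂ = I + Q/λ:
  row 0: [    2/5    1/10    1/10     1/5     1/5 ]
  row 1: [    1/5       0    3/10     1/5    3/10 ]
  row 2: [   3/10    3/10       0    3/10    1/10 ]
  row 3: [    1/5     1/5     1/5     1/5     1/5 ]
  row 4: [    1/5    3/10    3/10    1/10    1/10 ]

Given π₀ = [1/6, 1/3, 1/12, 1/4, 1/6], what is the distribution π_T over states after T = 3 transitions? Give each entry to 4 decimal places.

π = [0.2708, 0.1689, 0.1757, 0.1996, 0.1851]

t=0: π = [0.1667, 0.3333, 0.0833, 0.2500, 0.1667]
t=1: π = [0.2417, 0.1417, 0.2167, 0.1917, 0.2083]
t=2: π = [0.2700, 0.1900, 0.1675, 0.2008, 0.1717]
t=3: π = [0.2708, 0.1689, 0.1757, 0.1996, 0.1851]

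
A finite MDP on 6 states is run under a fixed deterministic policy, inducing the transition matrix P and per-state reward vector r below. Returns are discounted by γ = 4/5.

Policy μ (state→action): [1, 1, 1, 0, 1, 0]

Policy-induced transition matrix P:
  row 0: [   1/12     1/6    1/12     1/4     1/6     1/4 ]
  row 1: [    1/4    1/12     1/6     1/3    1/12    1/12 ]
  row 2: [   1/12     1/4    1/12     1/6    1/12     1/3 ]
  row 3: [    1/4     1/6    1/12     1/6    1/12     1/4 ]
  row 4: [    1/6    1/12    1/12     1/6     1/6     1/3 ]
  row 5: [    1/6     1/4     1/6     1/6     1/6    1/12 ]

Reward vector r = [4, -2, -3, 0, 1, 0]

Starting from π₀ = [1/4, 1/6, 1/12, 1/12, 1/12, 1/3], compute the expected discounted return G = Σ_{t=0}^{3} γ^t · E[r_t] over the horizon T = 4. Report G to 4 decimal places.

G = 0.7034

t=0: π = [0.2500, 0.1667, 0.0833, 0.0833, 0.0833, 0.3333], E[r] = 0.5000, γ^t·E[r] = 0.500000, running G = 0.500000
t=1: π = [0.1597, 0.1806, 0.1250, 0.2153, 0.1389, 0.1806], E[r] = 0.0417, γ^t·E[r] = 0.033333, running G = 0.533333
t=2: π = [0.1759, 0.1655, 0.1134, 0.2101, 0.1233, 0.2118], E[r] = 0.1557, γ^t·E[r] = 0.099630, running G = 0.632963
t=3: π = [0.1739, 0.1697, 0.1148, 0.2089, 0.1259, 0.2068], E[r] = 0.1376, γ^t·E[r] = 0.070444, running G = 0.703407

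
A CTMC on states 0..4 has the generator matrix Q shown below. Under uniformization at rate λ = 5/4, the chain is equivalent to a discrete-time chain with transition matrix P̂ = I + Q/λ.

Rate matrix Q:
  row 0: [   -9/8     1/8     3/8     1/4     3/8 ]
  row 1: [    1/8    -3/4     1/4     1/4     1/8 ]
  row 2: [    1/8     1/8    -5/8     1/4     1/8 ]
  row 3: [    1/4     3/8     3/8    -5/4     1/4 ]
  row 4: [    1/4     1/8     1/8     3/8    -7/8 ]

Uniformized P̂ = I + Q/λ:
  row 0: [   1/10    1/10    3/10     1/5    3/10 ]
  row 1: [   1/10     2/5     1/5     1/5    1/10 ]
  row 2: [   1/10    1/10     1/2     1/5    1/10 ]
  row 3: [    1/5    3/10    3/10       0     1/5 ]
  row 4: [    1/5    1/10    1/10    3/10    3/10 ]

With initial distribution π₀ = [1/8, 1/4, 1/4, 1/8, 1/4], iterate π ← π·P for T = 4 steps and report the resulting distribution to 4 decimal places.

π = [0.1365, 0.1953, 0.3044, 0.1817, 0.1821]

t=0: π = [0.1250, 0.2500, 0.2500, 0.1250, 0.2500]
t=1: π = [0.1375, 0.2000, 0.2750, 0.2000, 0.1875]
t=2: π = [0.1388, 0.2000, 0.2975, 0.1788, 0.1850]
t=3: π = [0.1364, 0.1958, 0.3025, 0.1828, 0.1826]
t=4: π = [0.1365, 0.1953, 0.3044, 0.1817, 0.1821]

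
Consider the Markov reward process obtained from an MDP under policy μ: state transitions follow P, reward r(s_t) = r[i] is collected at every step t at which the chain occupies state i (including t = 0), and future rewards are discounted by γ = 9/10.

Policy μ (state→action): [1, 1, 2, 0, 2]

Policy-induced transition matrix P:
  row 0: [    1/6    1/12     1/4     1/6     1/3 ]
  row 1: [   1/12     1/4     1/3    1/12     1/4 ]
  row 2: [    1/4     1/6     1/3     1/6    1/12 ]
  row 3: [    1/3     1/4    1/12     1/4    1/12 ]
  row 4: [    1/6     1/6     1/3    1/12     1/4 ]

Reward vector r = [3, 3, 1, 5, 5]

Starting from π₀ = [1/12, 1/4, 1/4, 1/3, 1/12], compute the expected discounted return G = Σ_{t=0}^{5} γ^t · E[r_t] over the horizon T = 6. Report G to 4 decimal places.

t=0: π = [0.0833, 0.2500, 0.2500, 0.3333, 0.0833], E[r] = 3.3333, γ^t·E[r] = 3.333333, running G = 3.333333
t=1: π = [0.2222, 0.2083, 0.2431, 0.1667, 0.1597], E[r] = 3.1667, γ^t·E[r] = 2.850000, running G = 6.183333
t=2: π = [0.1973, 0.1794, 0.2731, 0.1499, 0.2002], E[r] = 3.1539, γ^t·E[r] = 2.554688, running G = 8.738021
t=3: π = [0.1995, 0.1777, 0.2794, 0.1475, 0.1959], E[r] = 3.1281, γ^t·E[r] = 2.280375, running G = 11.018396
t=4: π = [0.1997, 0.1771, 0.2798, 0.1478, 0.1955], E[r] = 3.1269, γ^t·E[r] = 2.051573, running G = 13.069969
t=5: π = [0.1999, 0.1771, 0.2797, 0.1479, 0.1954], E[r] = 3.1271, γ^t·E[r] = 1.846546, running G = 14.916514

G = 14.9165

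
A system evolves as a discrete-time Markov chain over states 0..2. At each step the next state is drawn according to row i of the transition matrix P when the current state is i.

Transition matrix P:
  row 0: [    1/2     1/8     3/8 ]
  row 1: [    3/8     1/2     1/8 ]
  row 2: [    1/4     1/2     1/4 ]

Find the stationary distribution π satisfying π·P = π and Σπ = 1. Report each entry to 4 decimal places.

Balance equations π_j = Σ_i π_i·P[i][j]:
  π_0 = 1/2·π_0 + 3/8·π_1 + 1/4·π_2
  π_1 = 1/8·π_0 + 1/2·π_1 + 1/2·π_2
  normalize: π_0 + π_1 + π_2 = 1
Solving the linear system gives exactly π = [20/51, 6/17, 13/51].

π = [0.3922, 0.3529, 0.2549]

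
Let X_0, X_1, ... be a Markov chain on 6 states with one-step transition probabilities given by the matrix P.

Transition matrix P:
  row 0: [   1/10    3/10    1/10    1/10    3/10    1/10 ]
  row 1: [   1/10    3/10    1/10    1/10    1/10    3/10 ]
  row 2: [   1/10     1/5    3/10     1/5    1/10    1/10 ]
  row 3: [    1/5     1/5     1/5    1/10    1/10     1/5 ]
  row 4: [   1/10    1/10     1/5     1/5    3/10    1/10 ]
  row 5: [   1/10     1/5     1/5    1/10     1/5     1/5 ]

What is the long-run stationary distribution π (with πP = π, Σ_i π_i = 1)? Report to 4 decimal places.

Balance equations π_j = Σ_i π_i·P[i][j]:
  π_0 = 1/10·π_0 + 1/10·π_1 + 1/10·π_2 + 1/5·π_3 + 1/10·π_4 + 1/10·π_5
  π_1 = 3/10·π_0 + 3/10·π_1 + 1/5·π_2 + 1/5·π_3 + 1/10·π_4 + 1/5·π_5
  π_2 = 1/10·π_0 + 1/10·π_1 + 3/10·π_2 + 1/5·π_3 + 1/5·π_4 + 1/5·π_5
  π_3 = 1/10·π_0 + 1/10·π_1 + 1/5·π_2 + 1/10·π_3 + 1/5·π_4 + 1/10·π_5
  π_4 = 3/10·π_0 + 1/10·π_1 + 1/10·π_2 + 1/10·π_3 + 3/10·π_4 + 1/5·π_5
  normalize: π_0 + π_1 + π_2 + π_3 + π_4 + π_5 = 1
Solving the linear system gives exactly π = [8285/72926, 15707/72926, 6770/36463, 4962/36463, 6387/36463, 6348/36463].

π = [0.1136, 0.2154, 0.1857, 0.1361, 0.1752, 0.1741]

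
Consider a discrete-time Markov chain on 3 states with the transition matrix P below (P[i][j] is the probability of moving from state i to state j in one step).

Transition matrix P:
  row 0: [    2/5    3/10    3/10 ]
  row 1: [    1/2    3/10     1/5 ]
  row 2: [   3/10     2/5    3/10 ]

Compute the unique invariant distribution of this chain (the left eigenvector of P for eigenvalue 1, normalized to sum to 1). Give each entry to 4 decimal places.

Balance equations π_j = Σ_i π_i·P[i][j]:
  π_0 = 2/5·π_0 + 1/2·π_1 + 3/10·π_2
  π_1 = 3/10·π_0 + 3/10·π_1 + 2/5·π_2
  normalize: π_0 + π_1 + π_2 = 1
Solving the linear system gives exactly π = [41/101, 33/101, 27/101].

π = [0.4059, 0.3267, 0.2673]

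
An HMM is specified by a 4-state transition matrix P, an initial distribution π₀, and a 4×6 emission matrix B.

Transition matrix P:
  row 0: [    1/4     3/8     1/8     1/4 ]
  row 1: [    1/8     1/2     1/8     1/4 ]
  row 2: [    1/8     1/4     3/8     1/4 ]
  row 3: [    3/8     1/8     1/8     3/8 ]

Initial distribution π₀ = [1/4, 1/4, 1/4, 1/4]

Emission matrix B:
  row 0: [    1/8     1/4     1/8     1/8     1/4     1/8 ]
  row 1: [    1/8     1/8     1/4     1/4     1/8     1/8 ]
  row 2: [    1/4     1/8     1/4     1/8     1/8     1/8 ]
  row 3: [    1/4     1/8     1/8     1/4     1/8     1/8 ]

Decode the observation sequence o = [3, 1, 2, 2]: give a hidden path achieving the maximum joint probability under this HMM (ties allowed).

t=0: δ = [3.125e-02, 6.250e-02, 3.125e-02, 6.250e-02]  (obs o_0=3)
t=1: δ = [5.859e-03, 3.906e-03, 1.465e-03, 2.930e-03]  ψ = [3, 1, 2, 3]  (obs o_1=1)
t=2: δ = [1.831e-04, 5.493e-04, 1.831e-04, 1.831e-04]  ψ = [0, 0, 0, 0]  (obs o_2=2)
t=3: δ = [8.583e-06, 6.866e-05, 1.717e-05, 1.717e-05]  ψ = [1, 1, 1, 1]  (obs o_3=2)
backtrack: best end state = 1; path = [3, 0, 1, 1]

path = [3, 0, 1, 1]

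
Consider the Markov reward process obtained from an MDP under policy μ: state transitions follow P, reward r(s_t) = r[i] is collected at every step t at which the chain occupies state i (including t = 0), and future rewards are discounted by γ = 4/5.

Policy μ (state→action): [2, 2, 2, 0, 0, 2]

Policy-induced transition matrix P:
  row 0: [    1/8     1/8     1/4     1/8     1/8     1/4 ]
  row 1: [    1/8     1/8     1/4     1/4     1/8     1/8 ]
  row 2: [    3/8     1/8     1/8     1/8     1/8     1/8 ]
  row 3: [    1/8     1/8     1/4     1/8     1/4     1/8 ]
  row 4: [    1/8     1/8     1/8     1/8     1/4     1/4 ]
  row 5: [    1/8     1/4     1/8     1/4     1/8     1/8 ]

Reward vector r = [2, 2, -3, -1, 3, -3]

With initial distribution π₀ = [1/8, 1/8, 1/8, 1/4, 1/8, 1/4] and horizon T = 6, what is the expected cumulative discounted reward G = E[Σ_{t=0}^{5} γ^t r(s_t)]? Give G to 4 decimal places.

t=0: π = [0.1250, 0.1250, 0.1250, 0.2500, 0.1250, 0.2500], E[r] = -0.5000, γ^t·E[r] = -0.500000, running G = -0.500000
t=1: π = [0.1563, 0.1563, 0.1875, 0.1719, 0.1719, 0.1563], E[r] = -0.0625, γ^t·E[r] = -0.050000, running G = -0.550000
t=2: π = [0.1719, 0.1445, 0.1855, 0.1641, 0.1680, 0.1660], E[r] = -0.0820, γ^t·E[r] = -0.052500, running G = -0.602500
t=3: π = [0.1714, 0.1458, 0.1851, 0.1638, 0.1665, 0.1675], E[r] = -0.0876, γ^t·E[r] = -0.044875, running G = -0.647375
t=4: π = [0.1713, 0.1459, 0.1851, 0.1642, 0.1663, 0.1672], E[r] = -0.0880, γ^t·E[r] = -0.036025, running G = -0.683400
t=5: π = [0.1713, 0.1459, 0.1852, 0.1641, 0.1663, 0.1672], E[r] = -0.0880, γ^t·E[r] = -0.028820, running G = -0.712220

G = -0.7122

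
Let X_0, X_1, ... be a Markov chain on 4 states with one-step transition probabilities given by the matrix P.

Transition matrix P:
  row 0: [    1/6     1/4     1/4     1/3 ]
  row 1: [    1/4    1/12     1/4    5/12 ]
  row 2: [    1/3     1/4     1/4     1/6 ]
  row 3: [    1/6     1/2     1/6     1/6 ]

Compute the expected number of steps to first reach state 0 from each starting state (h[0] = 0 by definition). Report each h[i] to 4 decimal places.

h = [0.0000, 4.0846, 3.6692, 4.3846]

First-step conditioning: h[0] = 0; for i ≠ 0, h[i] = 1 + Σ_k P[i][k]·h[k].
  h[1] = 1 + 1/12·h[1] + 1/4·h[2] + 5/12·h[3]
  h[2] = 1 + 1/4·h[1] + 1/4·h[2] + 1/6·h[3]
  h[3] = 1 + 1/2·h[1] + 1/6·h[2] + 1/6·h[3]
Solving the 3×3 linear system over states ≠ 0 gives exactly h = [0, 531/130, 477/130, 57/13] (h[0] = 0 is the target).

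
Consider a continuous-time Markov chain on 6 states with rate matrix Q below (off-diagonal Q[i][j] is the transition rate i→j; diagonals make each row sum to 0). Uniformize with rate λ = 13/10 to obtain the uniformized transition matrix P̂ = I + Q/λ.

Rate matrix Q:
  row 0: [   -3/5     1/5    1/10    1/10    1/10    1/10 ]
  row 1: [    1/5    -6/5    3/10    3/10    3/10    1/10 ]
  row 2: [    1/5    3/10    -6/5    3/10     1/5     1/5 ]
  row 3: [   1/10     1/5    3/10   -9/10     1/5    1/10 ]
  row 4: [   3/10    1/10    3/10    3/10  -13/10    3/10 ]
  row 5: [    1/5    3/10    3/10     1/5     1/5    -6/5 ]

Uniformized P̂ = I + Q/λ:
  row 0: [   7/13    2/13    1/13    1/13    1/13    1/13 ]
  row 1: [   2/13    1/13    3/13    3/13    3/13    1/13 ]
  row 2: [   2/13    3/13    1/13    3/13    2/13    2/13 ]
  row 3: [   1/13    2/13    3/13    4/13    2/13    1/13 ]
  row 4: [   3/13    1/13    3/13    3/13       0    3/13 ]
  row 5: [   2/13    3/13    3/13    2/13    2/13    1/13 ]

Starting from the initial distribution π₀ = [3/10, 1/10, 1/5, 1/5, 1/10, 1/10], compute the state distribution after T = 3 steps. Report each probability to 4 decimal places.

t=0: π = [0.3000, 0.1000, 0.2000, 0.2000, 0.1000, 0.1000]
t=1: π = [0.2615, 0.1615, 0.1538, 0.1923, 0.1231, 0.1077]
t=2: π = [0.2491, 0.1521, 0.1669, 0.1970, 0.1272, 0.1077]
t=3: π = [0.2443, 0.1535, 0.1668, 0.1993, 0.1268, 0.1093]

π = [0.2443, 0.1535, 0.1668, 0.1993, 0.1268, 0.1093]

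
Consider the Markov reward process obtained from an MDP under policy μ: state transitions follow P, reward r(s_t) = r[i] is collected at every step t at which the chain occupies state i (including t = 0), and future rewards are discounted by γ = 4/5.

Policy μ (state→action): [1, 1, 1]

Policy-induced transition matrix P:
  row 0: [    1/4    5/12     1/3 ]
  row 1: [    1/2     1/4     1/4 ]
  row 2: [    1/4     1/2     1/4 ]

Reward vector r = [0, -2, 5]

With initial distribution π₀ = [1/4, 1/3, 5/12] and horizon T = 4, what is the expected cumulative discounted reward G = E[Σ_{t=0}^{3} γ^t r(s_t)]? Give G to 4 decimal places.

t=0: π = [0.2500, 0.3333, 0.4167], E[r] = 1.4167, γ^t·E[r] = 1.416667, running G = 1.416667
t=1: π = [0.3333, 0.3958, 0.2708], E[r] = 0.5625, γ^t·E[r] = 0.450000, running G = 1.866667
t=2: π = [0.3490, 0.3733, 0.2778], E[r] = 0.6424, γ^t·E[r] = 0.411111, running G = 2.277778
t=3: π = [0.3433, 0.3776, 0.2791], E[r] = 0.6402, γ^t·E[r] = 0.327778, running G = 2.605556

G = 2.6056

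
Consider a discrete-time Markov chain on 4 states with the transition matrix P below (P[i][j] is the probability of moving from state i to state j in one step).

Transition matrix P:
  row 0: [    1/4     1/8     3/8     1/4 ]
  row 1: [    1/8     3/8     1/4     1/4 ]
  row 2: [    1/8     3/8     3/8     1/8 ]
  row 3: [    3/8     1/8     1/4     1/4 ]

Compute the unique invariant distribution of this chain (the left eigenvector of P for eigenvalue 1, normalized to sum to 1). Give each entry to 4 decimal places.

Balance equations π_j = Σ_i π_i·P[i][j]:
  π_0 = 1/4·π_0 + 1/8·π_1 + 1/8·π_2 + 3/8·π_3
  π_1 = 1/8·π_0 + 3/8·π_1 + 3/8·π_2 + 1/8·π_3
  π_2 = 3/8·π_0 + 1/4·π_1 + 3/8·π_2 + 1/4·π_3
  normalize: π_0 + π_1 + π_2 + π_3 = 1
Solving the linear system gives exactly π = [40/197, 107/394, 62/197, 83/394].

π = [0.2030, 0.2716, 0.3147, 0.2107]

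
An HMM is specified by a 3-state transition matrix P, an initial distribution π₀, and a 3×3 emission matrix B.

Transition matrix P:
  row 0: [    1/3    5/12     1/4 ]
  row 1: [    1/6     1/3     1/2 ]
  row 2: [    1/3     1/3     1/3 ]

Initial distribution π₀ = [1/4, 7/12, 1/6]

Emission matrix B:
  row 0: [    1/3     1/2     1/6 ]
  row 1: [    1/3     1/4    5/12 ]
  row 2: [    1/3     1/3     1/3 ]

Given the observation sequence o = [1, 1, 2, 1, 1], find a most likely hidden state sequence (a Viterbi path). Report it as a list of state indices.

path = [0, 0, 1, 2, 0]

t=0: δ = [1.250e-01, 1.458e-01, 5.556e-02]  (obs o_0=1)
t=1: δ = [2.083e-02, 1.302e-02, 2.431e-02]  ψ = [0, 0, 1]  (obs o_1=1)
t=2: δ = [1.350e-03, 3.617e-03, 2.701e-03]  ψ = [2, 0, 2]  (obs o_2=2)
t=3: δ = [4.501e-04, 3.014e-04, 6.028e-04]  ψ = [2, 1, 1]  (obs o_3=1)
t=4: δ = [1.005e-04, 5.023e-05, 6.698e-05]  ψ = [2, 2, 2]  (obs o_4=1)
backtrack: best end state = 0; path = [0, 0, 1, 2, 0]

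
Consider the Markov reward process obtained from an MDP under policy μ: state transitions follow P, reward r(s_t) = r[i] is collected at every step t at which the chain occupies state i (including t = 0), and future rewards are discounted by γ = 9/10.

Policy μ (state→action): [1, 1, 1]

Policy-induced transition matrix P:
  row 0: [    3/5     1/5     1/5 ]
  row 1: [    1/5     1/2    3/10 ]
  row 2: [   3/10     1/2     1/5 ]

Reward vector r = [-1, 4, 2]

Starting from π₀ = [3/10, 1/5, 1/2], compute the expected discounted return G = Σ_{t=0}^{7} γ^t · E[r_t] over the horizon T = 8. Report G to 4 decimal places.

t=0: π = [0.3000, 0.2000, 0.5000], E[r] = 1.5000, γ^t·E[r] = 1.500000, running G = 1.500000
t=1: π = [0.3700, 0.4100, 0.2200], E[r] = 1.7100, γ^t·E[r] = 1.539000, running G = 3.039000
t=2: π = [0.3700, 0.3890, 0.2410], E[r] = 1.6680, γ^t·E[r] = 1.351080, running G = 4.390080
t=3: π = [0.3721, 0.3890, 0.2389], E[r] = 1.6617, γ^t·E[r] = 1.211379, running G = 5.601459
t=4: π = [0.3727, 0.3884, 0.2389], E[r] = 1.6586, γ^t·E[r] = 1.088175, running G = 6.689634
t=5: π = [0.3730, 0.3882, 0.2388], E[r] = 1.6574, γ^t·E[r] = 0.978688, running G = 7.668322
t=6: π = [0.3731, 0.3881, 0.2388], E[r] = 1.6570, γ^t·E[r] = 0.880588, running G = 8.548909
t=7: π = [0.3731, 0.3881, 0.2388], E[r] = 1.6568, γ^t·E[r] = 0.792450, running G = 9.341360

G = 9.3414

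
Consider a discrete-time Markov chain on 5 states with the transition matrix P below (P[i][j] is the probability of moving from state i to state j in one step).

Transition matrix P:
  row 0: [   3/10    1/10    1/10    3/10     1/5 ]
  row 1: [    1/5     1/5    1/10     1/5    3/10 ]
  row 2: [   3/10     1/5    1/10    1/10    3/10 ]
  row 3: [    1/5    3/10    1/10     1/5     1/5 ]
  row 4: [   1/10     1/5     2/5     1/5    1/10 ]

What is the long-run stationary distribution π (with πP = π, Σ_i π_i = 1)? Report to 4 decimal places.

π = [0.2166, 0.1989, 0.1645, 0.2052, 0.2148]

Balance equations π_j = Σ_i π_i·P[i][j]:
  π_0 = 3/10·π_0 + 1/5·π_1 + 3/10·π_2 + 1/5·π_3 + 1/10·π_4
  π_1 = 1/10·π_0 + 1/5·π_1 + 1/5·π_2 + 3/10·π_3 + 1/5·π_4
  π_2 = 1/10·π_0 + 1/10·π_1 + 1/10·π_2 + 1/10·π_3 + 2/5·π_4
  π_3 = 3/10·π_0 + 1/5·π_1 + 1/10·π_2 + 1/5·π_3 + 1/5·π_4
  normalize: π_0 + π_1 + π_2 + π_3 + π_4 = 1
Solving the linear system gives exactly π = [331/1528, 2127/10696, 1759/10696, 2195/10696, 1149/5348].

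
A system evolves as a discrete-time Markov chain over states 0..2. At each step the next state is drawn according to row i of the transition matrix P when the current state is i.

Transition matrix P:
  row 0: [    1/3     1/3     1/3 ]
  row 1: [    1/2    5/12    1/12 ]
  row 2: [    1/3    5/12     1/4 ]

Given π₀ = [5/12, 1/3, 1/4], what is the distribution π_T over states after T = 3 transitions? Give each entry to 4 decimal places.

π = [0.3974, 0.3836, 0.2190]

t=0: π = [0.4167, 0.3333, 0.2500]
t=1: π = [0.3889, 0.3819, 0.2292]
t=2: π = [0.3970, 0.3843, 0.2188]
t=3: π = [0.3974, 0.3836, 0.2190]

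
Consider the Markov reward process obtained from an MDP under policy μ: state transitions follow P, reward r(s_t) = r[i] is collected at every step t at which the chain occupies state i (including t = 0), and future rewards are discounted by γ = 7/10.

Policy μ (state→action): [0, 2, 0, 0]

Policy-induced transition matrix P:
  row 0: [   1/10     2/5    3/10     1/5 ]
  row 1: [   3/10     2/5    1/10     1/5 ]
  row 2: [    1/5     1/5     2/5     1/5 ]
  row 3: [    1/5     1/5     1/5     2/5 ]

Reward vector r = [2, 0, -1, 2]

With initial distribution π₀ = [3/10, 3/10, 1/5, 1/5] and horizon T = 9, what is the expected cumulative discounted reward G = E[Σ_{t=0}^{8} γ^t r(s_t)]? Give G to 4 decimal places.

G = 2.2692

t=0: π = [0.3000, 0.3000, 0.2000, 0.2000], E[r] = 0.8000, γ^t·E[r] = 0.800000, running G = 0.800000
t=1: π = [0.2000, 0.3200, 0.2400, 0.2400], E[r] = 0.6400, γ^t·E[r] = 0.448000, running G = 1.248000
t=2: π = [0.2120, 0.3040, 0.2360, 0.2480], E[r] = 0.6840, γ^t·E[r] = 0.335160, running G = 1.583160
t=3: π = [0.2092, 0.3032, 0.2380, 0.2496], E[r] = 0.6796, γ^t·E[r] = 0.233103, running G = 1.816263
t=4: π = [0.2094, 0.3025, 0.2382, 0.2499], E[r] = 0.6804, γ^t·E[r] = 0.163374, running G = 1.979636
t=5: π = [0.2093, 0.3024, 0.2383, 0.2500], E[r] = 0.6803, γ^t·E[r] = 0.114330, running G = 2.093966
t=6: π = [0.2093, 0.3023, 0.2384, 0.2500], E[r] = 0.6802, γ^t·E[r] = 0.080030, running G = 2.173997
t=7: π = [0.2093, 0.3023, 0.2384, 0.2500], E[r] = 0.6802, γ^t·E[r] = 0.056020, running G = 2.230017
t=8: π = [0.2093, 0.3023, 0.2384, 0.2500], E[r] = 0.6802, γ^t·E[r] = 0.039214, running G = 2.269231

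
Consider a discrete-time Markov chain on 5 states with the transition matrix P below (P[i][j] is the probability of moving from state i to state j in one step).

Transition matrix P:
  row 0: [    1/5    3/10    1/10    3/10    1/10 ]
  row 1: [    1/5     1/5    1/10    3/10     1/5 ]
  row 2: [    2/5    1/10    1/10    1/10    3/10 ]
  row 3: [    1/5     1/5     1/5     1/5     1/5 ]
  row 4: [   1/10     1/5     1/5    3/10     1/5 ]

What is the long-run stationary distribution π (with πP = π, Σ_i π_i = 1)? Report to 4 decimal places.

Balance equations π_j = Σ_i π_i·P[i][j]:
  π_0 = 1/5·π_0 + 1/5·π_1 + 2/5·π_2 + 1/5·π_3 + 1/10·π_4
  π_1 = 3/10·π_0 + 1/5·π_1 + 1/10·π_2 + 1/5·π_3 + 1/5·π_4
  π_2 = 1/10·π_0 + 1/10·π_1 + 1/10·π_2 + 1/5·π_3 + 1/5·π_4
  π_3 = 3/10·π_0 + 3/10·π_1 + 1/10·π_2 + 1/5·π_3 + 3/10·π_4
  normalize: π_0 + π_1 + π_2 + π_3 + π_4 = 1
Solving the linear system gives exactly π = [288/1375, 284/1375, 18/125, 339/1375, 266/1375].

π = [0.2095, 0.2065, 0.1440, 0.2465, 0.1935]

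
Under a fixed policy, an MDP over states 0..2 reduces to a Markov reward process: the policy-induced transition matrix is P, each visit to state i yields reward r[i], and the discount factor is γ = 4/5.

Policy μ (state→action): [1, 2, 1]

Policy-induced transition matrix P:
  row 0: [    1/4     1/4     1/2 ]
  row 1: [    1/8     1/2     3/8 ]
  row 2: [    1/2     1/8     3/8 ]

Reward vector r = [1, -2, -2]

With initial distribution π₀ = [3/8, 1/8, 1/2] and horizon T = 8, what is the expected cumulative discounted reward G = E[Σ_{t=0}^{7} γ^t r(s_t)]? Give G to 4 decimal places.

t=0: π = [0.3750, 0.1250, 0.5000], E[r] = -0.8750, γ^t·E[r] = -0.875000, running G = -0.875000
t=1: π = [0.3594, 0.2188, 0.4219], E[r] = -0.9219, γ^t·E[r] = -0.737500, running G = -1.612500
t=2: π = [0.3281, 0.2520, 0.4199], E[r] = -1.0156, γ^t·E[r] = -0.650000, running G = -2.262500
t=3: π = [0.3235, 0.2605, 0.4160], E[r] = -1.0295, γ^t·E[r] = -0.527125, running G = -2.789625
t=4: π = [0.3214, 0.2631, 0.4154], E[r] = -1.0357, γ^t·E[r] = -0.424213, running G = -3.213838
t=5: π = [0.3210, 0.2639, 0.4152], E[r] = -1.0371, γ^t·E[r] = -0.339835, running G = -3.553673
t=6: π = [0.3208, 0.2641, 0.4151], E[r] = -1.0376, γ^t·E[r] = -0.271990, running G = -3.825662
t=7: π = [0.3208, 0.2641, 0.4151], E[r] = -1.0377, γ^t·E[r] = -0.217618, running G = -4.043280

G = -4.0433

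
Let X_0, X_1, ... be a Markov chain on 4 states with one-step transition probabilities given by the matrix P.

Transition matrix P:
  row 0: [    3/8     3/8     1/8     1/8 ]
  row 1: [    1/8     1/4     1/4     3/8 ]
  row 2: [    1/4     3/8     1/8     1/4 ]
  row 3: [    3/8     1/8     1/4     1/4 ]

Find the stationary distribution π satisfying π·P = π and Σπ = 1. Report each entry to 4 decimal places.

Balance equations π_j = Σ_i π_i·P[i][j]:
  π_0 = 3/8·π_0 + 1/8·π_1 + 1/4·π_2 + 3/8·π_3
  π_1 = 3/8·π_0 + 1/4·π_1 + 3/8·π_2 + 1/8·π_3
  π_2 = 1/8·π_0 + 1/4·π_1 + 1/8·π_2 + 1/4·π_3
  normalize: π_0 + π_1 + π_2 + π_3 = 1
Solving the linear system gives exactly π = [149/529, 147/529, 101/529, 132/529].

π = [0.2817, 0.2779, 0.1909, 0.2495]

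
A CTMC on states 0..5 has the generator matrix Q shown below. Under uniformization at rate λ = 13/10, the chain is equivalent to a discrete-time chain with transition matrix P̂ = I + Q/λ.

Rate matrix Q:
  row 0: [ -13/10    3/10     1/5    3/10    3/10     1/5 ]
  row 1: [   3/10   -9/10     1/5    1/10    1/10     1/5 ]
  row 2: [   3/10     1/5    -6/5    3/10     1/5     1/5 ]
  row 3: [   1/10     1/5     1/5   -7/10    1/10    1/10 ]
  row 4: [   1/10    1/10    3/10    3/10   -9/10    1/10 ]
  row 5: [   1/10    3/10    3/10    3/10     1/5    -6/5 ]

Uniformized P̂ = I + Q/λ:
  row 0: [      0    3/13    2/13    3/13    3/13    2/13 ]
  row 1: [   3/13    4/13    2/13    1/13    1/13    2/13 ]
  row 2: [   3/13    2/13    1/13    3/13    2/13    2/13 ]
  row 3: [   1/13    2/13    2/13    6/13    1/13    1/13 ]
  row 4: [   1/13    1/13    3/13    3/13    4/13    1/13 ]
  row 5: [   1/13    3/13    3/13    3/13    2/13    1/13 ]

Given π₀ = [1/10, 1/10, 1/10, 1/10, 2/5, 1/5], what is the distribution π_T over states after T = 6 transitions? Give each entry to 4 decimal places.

π = [0.1216, 0.1893, 0.1618, 0.2622, 0.1518, 0.1133]

t=0: π = [0.1000, 0.1000, 0.1000, 0.1000, 0.4000, 0.2000]
t=1: π = [0.1000, 0.1615, 0.1923, 0.2385, 0.2077, 0.1000]
t=2: π = [0.1237, 0.1781, 0.1627, 0.2609, 0.1627, 0.1118]
t=3: π = [0.1198, 0.1868, 0.1624, 0.2636, 0.1546, 0.1127]
t=4: π = [0.1214, 0.1886, 0.1619, 0.2629, 0.1522, 0.1130]
t=5: π = [0.1215, 0.1892, 0.1618, 0.2624, 0.1519, 0.1132]
t=6: π = [0.1216, 0.1893, 0.1618, 0.2622, 0.1518, 0.1133]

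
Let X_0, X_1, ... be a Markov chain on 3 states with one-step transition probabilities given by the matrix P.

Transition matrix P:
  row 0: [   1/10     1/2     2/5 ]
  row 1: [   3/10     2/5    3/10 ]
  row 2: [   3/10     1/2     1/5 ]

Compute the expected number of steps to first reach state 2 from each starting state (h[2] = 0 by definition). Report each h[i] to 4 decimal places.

h = [2.8205, 3.0769, 0.0000]

First-step conditioning: h[2] = 0; for i ≠ 2, h[i] = 1 + Σ_k P[i][k]·h[k].
  h[0] = 1 + 1/10·h[0] + 1/2·h[1]
  h[1] = 1 + 3/10·h[0] + 2/5·h[1]
Solving the 2×2 linear system over states ≠ 2 gives exactly h = [110/39, 40/13, 0] (h[2] = 0 is the target).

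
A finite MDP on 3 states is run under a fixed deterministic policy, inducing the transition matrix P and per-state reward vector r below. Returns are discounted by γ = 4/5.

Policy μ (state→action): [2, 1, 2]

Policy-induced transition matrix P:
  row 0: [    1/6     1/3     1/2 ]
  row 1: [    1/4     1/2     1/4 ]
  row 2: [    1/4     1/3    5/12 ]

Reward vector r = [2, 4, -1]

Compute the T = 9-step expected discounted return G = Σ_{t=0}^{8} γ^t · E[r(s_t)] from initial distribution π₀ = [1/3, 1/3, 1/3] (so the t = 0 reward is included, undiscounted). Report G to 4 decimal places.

t=0: π = [0.3333, 0.3333, 0.3333], E[r] = 1.6667, γ^t·E[r] = 1.666667, running G = 1.666667
t=1: π = [0.2222, 0.3889, 0.3889], E[r] = 1.6111, γ^t·E[r] = 1.288889, running G = 2.955556
t=2: π = [0.2315, 0.3981, 0.3704], E[r] = 1.6852, γ^t·E[r] = 1.078519, running G = 4.034074
t=3: π = [0.2307, 0.3997, 0.3696], E[r] = 1.6906, γ^t·E[r] = 0.865580, running G = 4.899654
t=4: π = [0.2308, 0.3999, 0.3693], E[r] = 1.6921, γ^t·E[r] = 0.693070, running G = 5.592724
t=5: π = [0.2308, 0.4000, 0.3692], E[r] = 1.6923, γ^t·E[r] = 0.554521, running G = 6.147245
t=6: π = [0.2308, 0.4000, 0.3692], E[r] = 1.6923, γ^t·E[r] = 0.443626, running G = 6.590872
t=7: π = [0.2308, 0.4000, 0.3692], E[r] = 1.6923, γ^t·E[r] = 0.354902, running G = 6.945774
t=8: π = [0.2308, 0.4000, 0.3692], E[r] = 1.6923, γ^t·E[r] = 0.283922, running G = 7.229696

G = 7.2297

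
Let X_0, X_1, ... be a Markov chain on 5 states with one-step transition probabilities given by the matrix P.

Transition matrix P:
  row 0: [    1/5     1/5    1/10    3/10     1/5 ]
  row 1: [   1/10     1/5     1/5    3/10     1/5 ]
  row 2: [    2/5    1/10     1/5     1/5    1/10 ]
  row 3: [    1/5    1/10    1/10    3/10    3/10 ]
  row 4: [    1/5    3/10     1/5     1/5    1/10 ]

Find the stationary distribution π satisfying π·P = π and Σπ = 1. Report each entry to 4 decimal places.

Balance equations π_j = Σ_i π_i·P[i][j]:
  π_0 = 1/5·π_0 + 1/10·π_1 + 2/5·π_2 + 1/5·π_3 + 1/5·π_4
  π_1 = 1/5·π_0 + 1/5·π_1 + 1/10·π_2 + 1/10·π_3 + 3/10·π_4
  π_2 = 1/10·π_0 + 1/5·π_1 + 1/5·π_2 + 1/10·π_3 + 1/5·π_4
  π_3 = 3/10·π_0 + 3/10·π_1 + 1/5·π_2 + 3/10·π_3 + 1/5·π_4
  normalize: π_0 + π_1 + π_2 + π_3 + π_4 = 1
Solving the linear system gives exactly π = [181/851, 151/851, 7/46, 226/851, 327/1702].

π = [0.2127, 0.1774, 0.1522, 0.2656, 0.1921]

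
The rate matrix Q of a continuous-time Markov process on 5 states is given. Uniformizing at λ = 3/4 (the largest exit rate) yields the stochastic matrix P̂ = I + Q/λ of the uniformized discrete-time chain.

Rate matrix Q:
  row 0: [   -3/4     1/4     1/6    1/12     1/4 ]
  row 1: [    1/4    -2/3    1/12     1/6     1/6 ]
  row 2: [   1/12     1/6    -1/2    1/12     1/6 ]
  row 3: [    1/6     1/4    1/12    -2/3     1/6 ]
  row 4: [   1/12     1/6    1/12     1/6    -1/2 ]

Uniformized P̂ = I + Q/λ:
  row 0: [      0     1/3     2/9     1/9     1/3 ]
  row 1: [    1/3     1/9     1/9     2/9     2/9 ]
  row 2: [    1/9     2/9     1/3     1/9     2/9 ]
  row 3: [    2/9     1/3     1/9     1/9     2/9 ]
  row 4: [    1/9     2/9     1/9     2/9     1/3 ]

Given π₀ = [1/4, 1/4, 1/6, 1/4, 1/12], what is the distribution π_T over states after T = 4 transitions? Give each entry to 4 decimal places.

π = [0.1635, 0.2328, 0.1662, 0.1671, 0.2703]

t=0: π = [0.2500, 0.2500, 0.1667, 0.2500, 0.0833]
t=1: π = [0.1667, 0.2500, 0.1759, 0.1481, 0.2593]
t=2: π = [0.1646, 0.2294, 0.1687, 0.1677, 0.2695]
t=3: π = [0.1624, 0.2337, 0.1669, 0.1666, 0.2705]
t=4: π = [0.1635, 0.2328, 0.1662, 0.1671, 0.2703]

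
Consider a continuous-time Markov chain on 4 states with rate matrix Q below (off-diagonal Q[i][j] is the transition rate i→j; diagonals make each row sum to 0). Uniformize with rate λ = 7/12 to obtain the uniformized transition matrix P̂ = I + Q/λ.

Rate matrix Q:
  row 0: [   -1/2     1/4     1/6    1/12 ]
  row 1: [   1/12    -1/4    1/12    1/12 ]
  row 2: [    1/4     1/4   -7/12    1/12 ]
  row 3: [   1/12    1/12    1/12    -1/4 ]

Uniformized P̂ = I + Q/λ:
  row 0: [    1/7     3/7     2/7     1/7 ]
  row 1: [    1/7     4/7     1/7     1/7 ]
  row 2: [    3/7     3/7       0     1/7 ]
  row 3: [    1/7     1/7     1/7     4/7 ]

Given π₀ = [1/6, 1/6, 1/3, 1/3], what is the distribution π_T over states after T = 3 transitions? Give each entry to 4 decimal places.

π = [0.1885, 0.4096, 0.1453, 0.2566]

t=0: π = [0.1667, 0.1667, 0.3333, 0.3333]
t=1: π = [0.2381, 0.3571, 0.1190, 0.2857]
t=2: π = [0.1769, 0.3980, 0.1599, 0.2653]
t=3: π = [0.1885, 0.4096, 0.1453, 0.2566]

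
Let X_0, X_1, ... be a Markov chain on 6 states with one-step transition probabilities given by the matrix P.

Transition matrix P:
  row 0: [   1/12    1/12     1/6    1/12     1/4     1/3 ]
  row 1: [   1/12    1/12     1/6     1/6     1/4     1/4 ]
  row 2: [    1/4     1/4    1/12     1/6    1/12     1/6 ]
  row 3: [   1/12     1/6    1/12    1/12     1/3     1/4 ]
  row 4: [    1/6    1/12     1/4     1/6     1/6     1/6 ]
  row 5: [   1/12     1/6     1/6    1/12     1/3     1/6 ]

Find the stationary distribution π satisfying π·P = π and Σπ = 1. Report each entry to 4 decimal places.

π = [0.1296, 0.1385, 0.1619, 0.1277, 0.2319, 0.2105]

Balance equations π_j = Σ_i π_i·P[i][j]:
  π_0 = 1/12·π_0 + 1/12·π_1 + 1/4·π_2 + 1/12·π_3 + 1/6·π_4 + 1/12·π_5
  π_1 = 1/12·π_0 + 1/12·π_1 + 1/4·π_2 + 1/6·π_3 + 1/12·π_4 + 1/6·π_5
  π_2 = 1/6·π_0 + 1/6·π_1 + 1/12·π_2 + 1/12·π_3 + 1/4·π_4 + 1/6·π_5
  π_3 = 1/12·π_0 + 1/6·π_1 + 1/6·π_2 + 1/12·π_3 + 1/6·π_4 + 1/12·π_5
  π_4 = 1/4·π_0 + 1/4·π_1 + 1/12·π_2 + 1/3·π_3 + 1/6·π_4 + 1/3·π_5
  normalize: π_0 + π_1 + π_2 + π_3 + π_4 + π_5 = 1
Solving the linear system gives exactly π = [3228/24901, 6897/49802, 8061/49802, 6359/49802, 5774/24901, 10481/49802].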